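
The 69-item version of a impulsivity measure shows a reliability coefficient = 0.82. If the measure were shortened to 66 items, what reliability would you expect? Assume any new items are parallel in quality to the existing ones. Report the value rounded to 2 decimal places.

Length ratio n = 66/69 = 0.9565
Spearman-Brown: r_new = n·r / (1 + (n − 1)·r)
r_new = 0.9565·0.82 / [1 + (0.9565 − 1)·0.82]
r_new = 0.7843 / 0.9643 ≈ 0.8133

0.81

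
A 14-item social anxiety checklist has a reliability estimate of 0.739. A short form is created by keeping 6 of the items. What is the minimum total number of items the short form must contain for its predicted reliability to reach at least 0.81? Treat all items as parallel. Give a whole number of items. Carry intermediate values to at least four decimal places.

22

Short-form reliability: n = 6/14 = 0.4286; r_6 = n·r/(1+(n−1)r) ≈ 0.5482
Then solve for n' with r_old = 0.5482, r_target = 0.81: n' = 0.81(1 − 0.5482)/[0.5482(1 − 0.81)] = 3.5135
Total items = 3.5135 × 6 = 21.08, rounded up to 22.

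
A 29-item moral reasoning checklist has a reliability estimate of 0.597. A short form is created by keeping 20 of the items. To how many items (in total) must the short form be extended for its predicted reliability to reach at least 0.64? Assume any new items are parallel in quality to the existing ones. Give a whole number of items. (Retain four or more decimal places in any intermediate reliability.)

35

First, r for the 20-item form: n = 20/29 = 0.6897, so r_20 = 0.6897·0.597/(1 + (0.6897 − 1)·0.597) = 0.5054
Then solve for n' with r_old = 0.5054, r_target = 0.64: n' = 0.64(1 − 0.5054)/[0.5054(1 − 0.64)] = 1.7398
Items = 1.7398 × 20 ≈ 34.80 → 35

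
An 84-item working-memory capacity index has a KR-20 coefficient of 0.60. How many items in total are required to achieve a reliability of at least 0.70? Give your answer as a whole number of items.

131

n = [0.70 × 0.40] / [0.60 × 0.30]
n = 0.2800 / 0.1800 ≈ 1.5556
So the test needs 1.5556 × 84 ≈ 130.67 items; rounding up, 131.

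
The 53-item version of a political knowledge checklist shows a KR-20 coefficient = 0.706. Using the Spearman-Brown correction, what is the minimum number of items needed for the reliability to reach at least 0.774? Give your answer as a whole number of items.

76

Spearman-Brown solved for the length factor n:
n = r_target (1 − r_old) / [ r_old (1 − r_target) ]
n = [0.774 × 0.294] / [0.706 × 0.226]
  = 0.227556 / 0.159556 = 1.4262
So the test needs 1.4262 × 53 ≈ 75.59 items; rounding up, 76.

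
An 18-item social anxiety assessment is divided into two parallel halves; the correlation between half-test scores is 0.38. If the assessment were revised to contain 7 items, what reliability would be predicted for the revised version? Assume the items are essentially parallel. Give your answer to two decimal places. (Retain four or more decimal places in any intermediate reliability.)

0.32

Spearman-Brown correction (n = 2): r_full = 2·0.38/(1 + 0.38) = 0.5507
Then adjust to 7 items: n = 7/18 = 0.3889
r_new = n·r_full / (1 + (n − 1)·r_full) = 0.2142 / 0.6635 ≈ 0.3228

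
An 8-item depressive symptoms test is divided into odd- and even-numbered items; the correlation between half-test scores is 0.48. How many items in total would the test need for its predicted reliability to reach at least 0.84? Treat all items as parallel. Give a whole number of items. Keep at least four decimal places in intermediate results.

Corrected full-test reliability: r_full = 2 × 0.48 / (1 + 0.48) ≈ 0.6486
Solve Spearman-Brown for n: n = 0.84(1 − 0.6486) / [0.6486(1 − 0.84)] = 2.8444
Items = 2.8444 × 8 ≈ 22.76 → 23

23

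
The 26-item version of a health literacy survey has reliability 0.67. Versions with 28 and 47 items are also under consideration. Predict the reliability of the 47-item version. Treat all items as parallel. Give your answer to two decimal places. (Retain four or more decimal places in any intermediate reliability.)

Only the ratio of lengths matters: n = 47/26 = 1.8077
r_{47} = n·r / (1 + (n − 1)·r) = 1.2112 / 1.5412 ≈ 0.7859

0.79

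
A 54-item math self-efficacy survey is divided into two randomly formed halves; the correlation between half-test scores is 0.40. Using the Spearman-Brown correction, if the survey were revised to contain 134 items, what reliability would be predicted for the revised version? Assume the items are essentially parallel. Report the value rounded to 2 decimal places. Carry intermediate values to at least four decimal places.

Full-test reliability from the split-half r: r_full = 2(0.40)/(1 + 0.40) = 0.5714
Then adjust to 134 items: n = 134/54 = 2.4815
r_new = n·r_full / (1 + (n − 1)·r_full) = 1.4179 / 1.8465 ≈ 0.7679

0.77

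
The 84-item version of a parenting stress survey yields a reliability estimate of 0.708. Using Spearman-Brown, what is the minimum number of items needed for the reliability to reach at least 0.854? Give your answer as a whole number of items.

Spearman-Brown solved for the length factor n:
n = r*(1 − r) / [ r (1 − r*) ]
n = 0.854(1 − 0.708) / [0.708(1 − 0.854)]
  = 0.249368 / 0.103368 = 2.4124
2.4124 × 84 = 202.64 → 203 items

203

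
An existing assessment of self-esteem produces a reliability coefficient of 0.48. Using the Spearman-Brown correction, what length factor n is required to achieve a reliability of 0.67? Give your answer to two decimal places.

2.20

Spearman-Brown solved for the length factor n:
n = r_target (1 − r_old) / [ r_old (1 − r_target) ]
n = 0.67(1 − 0.48) / [0.48(1 − 0.67)]
  = 0.3484 / 0.1584 = 2.1995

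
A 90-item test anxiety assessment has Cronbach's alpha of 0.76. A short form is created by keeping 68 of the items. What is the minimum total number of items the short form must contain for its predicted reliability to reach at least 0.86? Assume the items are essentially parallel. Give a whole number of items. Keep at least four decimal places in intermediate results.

175

Short-form reliability: n = 68/90 = 0.7556; r_68 = n·r/(1+(n−1)r) ≈ 0.7053
Length factor from the short form to reach 0.86: n' = 0.86(1 − 0.7053) / [0.7053(1 − 0.86)] ≈ 2.5667
Items = 2.5667 × 68 ≈ 174.54 → 175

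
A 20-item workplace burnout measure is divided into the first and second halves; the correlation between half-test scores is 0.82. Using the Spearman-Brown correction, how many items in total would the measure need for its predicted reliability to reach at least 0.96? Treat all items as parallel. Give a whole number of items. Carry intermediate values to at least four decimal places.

r_full = 2(0.82)/(1 + 0.82) = 0.9011
n = r_tgt(1 − r_full) / [r_full(1 − r_tgt)] = 0.96 × 0.0989 / (0.9011 × 0.04) ≈ 2.6341
Items = 2.6341 × 20 ≈ 52.68 → 53

53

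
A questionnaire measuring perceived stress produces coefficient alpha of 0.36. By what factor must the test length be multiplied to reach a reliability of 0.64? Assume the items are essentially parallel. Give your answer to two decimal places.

3.16

Rearranging the Spearman-Brown formula for n,
n = r*(1 − r) / [ r (1 − r*) ]
n = [0.64 × 0.64] / [0.36 × 0.36]
n = 0.4096 / 0.1296 ≈ 3.1605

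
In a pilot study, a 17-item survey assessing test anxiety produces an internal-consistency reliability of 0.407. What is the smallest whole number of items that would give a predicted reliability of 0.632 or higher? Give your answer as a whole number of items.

43

n = 0.632(1 − 0.407) / [0.407(1 − 0.632)]
n = 0.374776 / 0.149776 ≈ 2.5022
Items needed = n × 17 = 2.5022 × 17 ≈ 42.54 → round up to 43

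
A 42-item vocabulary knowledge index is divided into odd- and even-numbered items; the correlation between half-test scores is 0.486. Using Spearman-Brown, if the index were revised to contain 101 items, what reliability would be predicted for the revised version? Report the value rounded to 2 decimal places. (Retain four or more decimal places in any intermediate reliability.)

Full-test reliability from the split-half r: r_full = 2(0.486)/(1 + 0.486) = 0.6541
Then adjust to 101 items: n = 101/42 = 2.4048
r_new = n·r_full / (1 + (n − 1)·r_full) = 1.5730 / 1.9189 ≈ 0.8197

0.82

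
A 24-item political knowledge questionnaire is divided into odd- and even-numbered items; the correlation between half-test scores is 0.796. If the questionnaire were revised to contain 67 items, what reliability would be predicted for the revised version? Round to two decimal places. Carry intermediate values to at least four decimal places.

Full-test reliability from the split-half r: r_full = 2(0.796)/(1 + 0.796) = 0.8864
Length factor from 24 to 67 items: n = 67/24 = 2.7917
r_new = n·r_full / (1 + (n − 1)·r_full) = 2.4746 / 2.5882 ≈ 0.9561

0.96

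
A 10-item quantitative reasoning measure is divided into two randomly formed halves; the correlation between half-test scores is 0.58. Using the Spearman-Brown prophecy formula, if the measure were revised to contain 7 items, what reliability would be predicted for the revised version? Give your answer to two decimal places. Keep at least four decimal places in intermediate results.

0.66

First correct the split-half correlation to full-test reliability: r_full = 2 × 0.58 / (1 + 0.58) ≈ 0.7342
Then adjust to 7 items: n = 7/10 = 0.7000
r_new = n·r_full / (1 + (n − 1)·r_full) = 0.5139 / 0.7797 ≈ 0.6591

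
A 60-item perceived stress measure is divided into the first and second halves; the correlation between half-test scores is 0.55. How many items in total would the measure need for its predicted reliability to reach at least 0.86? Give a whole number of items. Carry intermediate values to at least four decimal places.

Corrected full-test reliability: r_full = 2 × 0.55 / (1 + 0.55) ≈ 0.7097
n = r_tgt(1 − r_full) / [r_full(1 − r_tgt)] = 0.86 × 0.2903 / (0.7097 × 0.14) ≈ 2.5127
Items = 2.5127 × 60 ≈ 150.76 → 151

151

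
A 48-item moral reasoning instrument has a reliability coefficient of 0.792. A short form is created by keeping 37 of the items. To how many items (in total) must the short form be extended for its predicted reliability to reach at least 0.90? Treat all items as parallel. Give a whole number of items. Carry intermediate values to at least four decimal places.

114

First, r for the 37-item form: n = 37/48 = 0.7708, so r_37 = 0.7708·0.792/(1 + (0.7708 − 1)·0.792) = 0.7459
Length factor from the short form to reach 0.90: n' = 0.90(1 − 0.7459) / [0.7459(1 − 0.90)] ≈ 3.0660
Items = 3.0660 × 37 ≈ 113.44 → 114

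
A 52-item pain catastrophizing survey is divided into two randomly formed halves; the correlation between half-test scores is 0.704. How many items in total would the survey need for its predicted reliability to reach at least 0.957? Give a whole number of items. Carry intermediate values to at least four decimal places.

244

r_full = 2(0.704)/(1 + 0.704) = 0.8263
n = r_tgt(1 − r_full) / [r_full(1 − r_tgt)] = 0.957 × 0.1737 / (0.8263 × 0.043) ≈ 4.6785
Items = 4.6785 × 52 ≈ 243.28 → 244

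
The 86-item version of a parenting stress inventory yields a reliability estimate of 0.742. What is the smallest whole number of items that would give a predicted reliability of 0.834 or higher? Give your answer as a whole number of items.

151

n = 0.834(1 − 0.742) / [0.742(1 − 0.834)]
n = 0.215172 / 0.123172 ≈ 1.7469
Items needed = n × 86 = 1.7469 × 86 ≈ 150.23 → round up to 151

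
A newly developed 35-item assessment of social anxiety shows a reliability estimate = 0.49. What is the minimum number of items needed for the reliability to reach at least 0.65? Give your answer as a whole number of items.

Rearranging the Spearman-Brown formula for n,
n = r*(1 − r) / [ r (1 − r*) ]
n = 0.65(1 − 0.49) / [0.49(1 − 0.65)]
n = 0.3315 / 0.1715 ≈ 1.9329
Items needed = n × 35 = 1.9329 × 35 ≈ 67.65 → round up to 68

68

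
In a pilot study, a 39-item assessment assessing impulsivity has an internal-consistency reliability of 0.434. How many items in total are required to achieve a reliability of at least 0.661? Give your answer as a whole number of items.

100

n = [0.661 × 0.566] / [0.434 × 0.339]
n = 0.374126 / 0.147126 ≈ 2.5429
2.5429 × 39 = 99.17 → 100 items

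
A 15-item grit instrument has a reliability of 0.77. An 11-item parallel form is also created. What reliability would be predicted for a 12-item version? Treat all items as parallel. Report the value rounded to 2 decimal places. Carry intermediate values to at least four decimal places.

Only the ratio of lengths matters: n = 12/15 = 0.8000
r_{12} = n·r / (1 + (n − 1)·r) = 0.6160 / 0.8460 ≈ 0.7281

0.73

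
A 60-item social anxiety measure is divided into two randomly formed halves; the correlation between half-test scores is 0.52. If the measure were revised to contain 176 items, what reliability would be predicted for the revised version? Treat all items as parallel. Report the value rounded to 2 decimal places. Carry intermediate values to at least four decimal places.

0.86

Full-test reliability from the split-half r: r_full = 2(0.52)/(1 + 0.52) = 0.6842
Length factor from 60 to 176 items: n = 176/60 = 2.9333
r_new = n·r_full / (1 + (n − 1)·r_full) = 2.0070 / 2.3228 ≈ 0.8640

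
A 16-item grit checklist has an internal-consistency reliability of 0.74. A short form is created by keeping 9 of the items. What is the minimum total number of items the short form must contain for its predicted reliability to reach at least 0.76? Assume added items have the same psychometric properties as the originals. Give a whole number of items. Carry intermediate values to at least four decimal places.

18

Short-form reliability: n = 9/16 = 0.5625; r_9 = n·r/(1+(n−1)r) ≈ 0.6155
Length factor from the short form to reach 0.76: n' = 0.76(1 − 0.6155) / [0.6155(1 − 0.76)] ≈ 1.9782
Total items = 1.9782 × 9 = 17.80, rounded up to 18.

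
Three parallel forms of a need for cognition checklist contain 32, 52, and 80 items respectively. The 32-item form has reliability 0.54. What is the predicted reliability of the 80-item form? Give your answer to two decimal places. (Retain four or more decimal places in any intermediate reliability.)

The 52-item form is not needed; work directly from the 32-item form with n = 80/32 = 2.5000.
r_{80} = n·r / (1 + (n − 1)·r) = 1.3500 / 1.8100 ≈ 0.7459

0.75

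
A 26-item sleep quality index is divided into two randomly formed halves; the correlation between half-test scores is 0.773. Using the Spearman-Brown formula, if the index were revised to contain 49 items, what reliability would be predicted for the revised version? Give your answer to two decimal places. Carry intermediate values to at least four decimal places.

0.93

Spearman-Brown correction (n = 2): r_full = 2·0.773/(1 + 0.773) = 0.8720
Then adjust to 49 items: n = 49/26 = 1.8846
r_new = n·r_full / (1 + (n − 1)·r_full) = 1.6434 / 1.7714 ≈ 0.9277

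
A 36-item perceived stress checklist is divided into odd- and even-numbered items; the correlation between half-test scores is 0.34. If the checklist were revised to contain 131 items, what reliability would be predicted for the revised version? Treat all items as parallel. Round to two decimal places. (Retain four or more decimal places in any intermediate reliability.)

0.79

Full-test reliability from the split-half r: r_full = 2(0.34)/(1 + 0.34) = 0.5075
Then adjust to 131 items: n = 131/36 = 3.6389
r_new = n·r_full / (1 + (n − 1)·r_full) = 1.8467 / 2.3392 ≈ 0.7895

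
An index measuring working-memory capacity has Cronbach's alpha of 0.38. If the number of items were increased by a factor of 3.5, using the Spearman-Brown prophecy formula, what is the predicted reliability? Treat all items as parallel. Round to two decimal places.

0.68

Apply the Spearman-Brown prophecy formula, r' = nr / [1 + (n − 1)r]:
r_new = 3.5·0.38 / [1 + (3.5 − 1)·0.38]
     = 1.3300 / 1.9500 = 0.6821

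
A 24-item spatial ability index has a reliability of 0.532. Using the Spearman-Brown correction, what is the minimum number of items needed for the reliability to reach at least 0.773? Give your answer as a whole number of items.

72

Rearranging the Spearman-Brown formula for n,
n = r*(1 − r) / [ r (1 − r*) ]
n = 0.773(1 − 0.532) / [0.532(1 − 0.773)]
  = 0.361764 / 0.120764 = 2.9956
So the test needs 2.9956 × 24 ≈ 71.89 items; rounding up, 72.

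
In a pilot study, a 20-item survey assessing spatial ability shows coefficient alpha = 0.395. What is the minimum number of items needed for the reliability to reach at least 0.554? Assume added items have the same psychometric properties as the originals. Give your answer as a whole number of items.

39

n = [0.554 × 0.605] / [0.395 × 0.446]
  = 0.335170 / 0.176170 = 1.9025
So the test needs 1.9025 × 20 ≈ 38.05 items; rounding up, 39.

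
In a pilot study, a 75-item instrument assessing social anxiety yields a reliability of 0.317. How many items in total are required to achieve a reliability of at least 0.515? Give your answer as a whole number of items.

n = [0.515 × 0.683] / [0.317 × 0.485]
  = 0.351745 / 0.153745 = 2.2878
Items needed = n × 75 = 2.2878 × 75 ≈ 171.58 → round up to 172

172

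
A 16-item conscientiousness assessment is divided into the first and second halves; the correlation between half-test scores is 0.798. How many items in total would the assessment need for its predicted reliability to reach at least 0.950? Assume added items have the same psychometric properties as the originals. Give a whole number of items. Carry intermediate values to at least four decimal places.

39

Corrected full-test reliability: r_full = 2 × 0.798 / (1 + 0.798) ≈ 0.8877
n = r_tgt(1 − r_full) / [r_full(1 − r_tgt)] = 0.950 × 0.1123 / (0.8877 × 0.050) ≈ 2.4036
Items = 2.4036 × 16 ≈ 38.46 → 39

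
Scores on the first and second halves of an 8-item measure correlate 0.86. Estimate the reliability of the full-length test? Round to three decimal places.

r_full = 2r_hh / (1 + r_hh) = 2 × 0.86 / (1 + 0.86)
r_full = 1.7200 / 1.8600 ≈ 0.9247

0.925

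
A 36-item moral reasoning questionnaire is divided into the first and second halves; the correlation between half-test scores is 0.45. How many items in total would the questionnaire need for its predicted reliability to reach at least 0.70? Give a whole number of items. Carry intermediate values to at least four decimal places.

52

r_full = 2(0.45)/(1 + 0.45) = 0.6207
Solve Spearman-Brown for n: n = 0.70(1 − 0.6207) / [0.6207(1 − 0.70)] = 1.4259
Items = 1.4259 × 36 ≈ 51.33 → 52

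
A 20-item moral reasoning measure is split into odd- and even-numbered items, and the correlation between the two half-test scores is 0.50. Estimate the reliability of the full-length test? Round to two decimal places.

Each half is half the length of the full test, so the full test is n = 2 times a half.
r_full = 2r_hh / (1 + r_hh) = 2 × 0.50 / (1 + 0.50)
r_full = 1.0000 / 1.5000 ≈ 0.6667

0.67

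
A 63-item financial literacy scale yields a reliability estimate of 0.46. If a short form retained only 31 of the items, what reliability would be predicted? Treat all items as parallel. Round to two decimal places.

0.30

n = 31/63 = 0.4921
By Spearman-Brown, r_new = n r / (1 + (n − 1) r).
r_new = (0.4921 × 0.46) / (1 + (0.4921 − 1) × 0.46)
     = 0.2264 / 0.7664 = 0.2954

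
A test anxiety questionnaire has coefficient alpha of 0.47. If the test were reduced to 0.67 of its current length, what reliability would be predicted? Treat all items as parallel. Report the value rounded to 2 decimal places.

Apply the Spearman-Brown prophecy formula, r' = nr / [1 + (n − 1)r]:
r_new = (0.67 × 0.47) / (1 + (0.67 − 1) × 0.47)
     = 0.3149 / 0.8449 = 0.3727

0.37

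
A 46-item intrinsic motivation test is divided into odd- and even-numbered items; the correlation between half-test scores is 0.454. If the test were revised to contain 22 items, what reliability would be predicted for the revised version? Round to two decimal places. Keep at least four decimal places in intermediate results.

0.44

First correct the split-half correlation to full-test reliability: r_full = 2 × 0.454 / (1 + 0.454) ≈ 0.6245
Then adjust to 22 items: n = 22/46 = 0.4783
r_new = n·r_full / (1 + (n − 1)·r_full) = 0.2987 / 0.6742 ≈ 0.4430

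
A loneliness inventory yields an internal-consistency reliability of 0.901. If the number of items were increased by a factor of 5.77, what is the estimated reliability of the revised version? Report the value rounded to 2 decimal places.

r_new = 5.77·0.901 / [1 + (5.77 − 1)·0.901]
     = 5.1988 / 5.2978 = 0.9813

0.98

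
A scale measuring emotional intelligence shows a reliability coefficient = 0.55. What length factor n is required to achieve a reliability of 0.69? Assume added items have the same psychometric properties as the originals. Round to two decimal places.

1.82

Spearman-Brown solved for the length factor n:
n = r*(1 − r) / [ r (1 − r*) ]
n = 0.69 × (1 − 0.55) / [ 0.55 × (1 − 0.69) ]
  = 0.3105 / 0.1705 = 1.8211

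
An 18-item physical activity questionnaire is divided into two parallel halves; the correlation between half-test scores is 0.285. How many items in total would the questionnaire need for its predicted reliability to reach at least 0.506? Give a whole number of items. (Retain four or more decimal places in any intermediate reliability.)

24

r_full = 2(0.285)/(1 + 0.285) = 0.4436
n = r_tgt(1 − r_full) / [r_full(1 − r_tgt)] = 0.506 × 0.5564 / (0.4436 × 0.494) ≈ 1.2848
Required items = 1.2848 × 18 = 23.13, so 24 items.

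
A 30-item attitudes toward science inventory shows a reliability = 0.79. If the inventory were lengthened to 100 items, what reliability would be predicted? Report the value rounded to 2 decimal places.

Length ratio n = 100/30 = 3.3333
r_new = (3.3333 × 0.79) / (1 + (3.3333 − 1) × 0.79)
r_new = 2.6333 / 2.8433 ≈ 0.9261

0.93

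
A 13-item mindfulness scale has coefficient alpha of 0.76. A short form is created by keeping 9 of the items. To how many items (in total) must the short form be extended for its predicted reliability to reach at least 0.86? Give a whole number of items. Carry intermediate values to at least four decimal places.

First, r for the 9-item form: n = 9/13 = 0.6923, so r_9 = 0.6923·0.76/(1 + (0.6923 − 1)·0.76) = 0.6867
Then solve for n' with r_old = 0.6867, r_target = 0.86: n' = 0.86(1 − 0.6867)/[0.6867(1 − 0.86)] = 2.8026
Items = 2.8026 × 9 ≈ 25.22 → 26

26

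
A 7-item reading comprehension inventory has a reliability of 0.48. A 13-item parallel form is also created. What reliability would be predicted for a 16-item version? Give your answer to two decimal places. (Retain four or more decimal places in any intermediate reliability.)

0.68

Only the ratio of lengths matters: n = 16/7 = 2.2857
r_{16} = n·r / (1 + (n − 1)·r) = 1.0971 / 1.6171 ≈ 0.6784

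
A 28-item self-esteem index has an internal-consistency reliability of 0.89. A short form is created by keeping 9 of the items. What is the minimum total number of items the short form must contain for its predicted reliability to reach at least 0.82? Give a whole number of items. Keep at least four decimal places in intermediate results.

First, r for the 9-item form: n = 9/28 = 0.3214, so r_9 = 0.3214·0.89/(1 + (0.3214 − 1)·0.89) = 0.7223
Length factor from the short form to reach 0.82: n' = 0.82(1 − 0.7223) / [0.7223(1 − 0.82)] ≈ 1.7515
Items = 1.7515 × 9 ≈ 15.76 → 16

16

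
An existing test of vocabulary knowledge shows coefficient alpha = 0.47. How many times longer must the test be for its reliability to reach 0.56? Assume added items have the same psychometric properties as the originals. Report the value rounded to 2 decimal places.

1.44

n = 0.56(1 − 0.47) / [0.47(1 − 0.56)]
  = 0.2968 / 0.2068 = 1.4352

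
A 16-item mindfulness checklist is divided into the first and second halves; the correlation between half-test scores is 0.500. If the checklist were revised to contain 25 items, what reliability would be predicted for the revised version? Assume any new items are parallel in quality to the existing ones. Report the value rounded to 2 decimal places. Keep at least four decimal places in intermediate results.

0.76

First correct the split-half correlation to full-test reliability: r_full = 2 × 0.500 / (1 + 0.500) ≈ 0.6667
Then adjust to 25 items: n = 25/16 = 1.5625
r_new = n·r_full / (1 + (n − 1)·r_full) = 1.0417 / 1.3750 ≈ 0.7576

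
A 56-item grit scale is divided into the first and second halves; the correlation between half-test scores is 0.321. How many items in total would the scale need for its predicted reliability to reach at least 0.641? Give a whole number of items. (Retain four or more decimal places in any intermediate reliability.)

r_full = 2(0.321)/(1 + 0.321) = 0.4860
Solve Spearman-Brown for n: n = 0.641(1 − 0.4860) / [0.4860(1 − 0.641)] = 1.8884
Required items = 1.8884 × 56 = 105.75, so 106 items.

106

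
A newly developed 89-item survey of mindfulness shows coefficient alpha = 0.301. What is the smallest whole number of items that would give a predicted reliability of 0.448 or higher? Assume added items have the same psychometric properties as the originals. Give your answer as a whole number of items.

168

Invert Spearman-Brown to solve for n:
n = r*(1 − r) / [ r (1 − r*) ]
n = [0.448 × 0.699] / [0.301 × 0.552]
n = 0.313152 / 0.166152 ≈ 1.8847
So the test needs 1.8847 × 89 ≈ 167.74 items; rounding up, 168.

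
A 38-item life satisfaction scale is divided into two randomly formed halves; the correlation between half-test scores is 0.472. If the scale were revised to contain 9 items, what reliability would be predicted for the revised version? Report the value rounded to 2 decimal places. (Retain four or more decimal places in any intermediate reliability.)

0.30

Full-test reliability from the split-half r: r_full = 2(0.472)/(1 + 0.472) = 0.6413
Then adjust to 9 items: n = 9/38 = 0.2368
r_new = n·r_full / (1 + (n − 1)·r_full) = 0.1519 / 0.5106 ≈ 0.2975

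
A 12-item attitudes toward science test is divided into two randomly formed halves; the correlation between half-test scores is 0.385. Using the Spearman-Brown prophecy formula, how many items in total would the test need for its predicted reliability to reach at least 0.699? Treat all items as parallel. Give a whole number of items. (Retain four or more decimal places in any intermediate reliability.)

23

r_full = 2(0.385)/(1 + 0.385) = 0.5560
n = r_tgt(1 − r_full) / [r_full(1 − r_tgt)] = 0.699 × 0.4440 / (0.5560 × 0.301) ≈ 1.8545
Required items = 1.8545 × 12 = 22.25, so 23 items.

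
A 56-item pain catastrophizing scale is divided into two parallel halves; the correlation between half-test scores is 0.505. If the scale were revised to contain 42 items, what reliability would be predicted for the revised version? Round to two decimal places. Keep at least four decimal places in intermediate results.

First correct the split-half correlation to full-test reliability: r_full = 2 × 0.505 / (1 + 0.505) ≈ 0.6711
Length factor from 56 to 42 items: n = 42/56 = 0.7500
r_new = n·r_full / (1 + (n − 1)·r_full) = 0.5033 / 0.8322 ≈ 0.6048

0.60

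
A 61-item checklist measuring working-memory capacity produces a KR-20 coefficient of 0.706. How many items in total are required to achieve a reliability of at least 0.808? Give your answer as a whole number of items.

107

n = [0.808 × 0.294] / [0.706 × 0.192]
n = 0.237552 / 0.135552 ≈ 1.7525
So the test needs 1.7525 × 61 ≈ 106.90 items; rounding up, 107.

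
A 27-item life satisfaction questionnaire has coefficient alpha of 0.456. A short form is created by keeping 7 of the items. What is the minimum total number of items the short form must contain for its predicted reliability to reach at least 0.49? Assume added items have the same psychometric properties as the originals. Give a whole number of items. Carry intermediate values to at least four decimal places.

First, r for the 7-item form: n = 7/27 = 0.2593, so r_7 = 0.2593·0.456/(1 + (0.2593 − 1)·0.456) = 0.1785
Length factor from the short form to reach 0.49: n' = 0.49(1 − 0.1785) / [0.1785(1 − 0.49)] ≈ 4.4218
Items = 4.4218 × 7 ≈ 30.95 → 31

31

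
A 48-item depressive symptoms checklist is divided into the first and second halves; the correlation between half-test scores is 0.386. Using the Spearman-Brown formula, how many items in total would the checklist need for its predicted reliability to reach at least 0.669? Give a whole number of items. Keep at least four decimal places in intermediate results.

78

Corrected full-test reliability: r_full = 2 × 0.386 / (1 + 0.386) ≈ 0.5570
n = r_tgt(1 − r_full) / [r_full(1 − r_tgt)] = 0.669 × 0.4430 / (0.5570 × 0.331) ≈ 1.6075
Items = 1.6075 × 48 ≈ 77.16 → 78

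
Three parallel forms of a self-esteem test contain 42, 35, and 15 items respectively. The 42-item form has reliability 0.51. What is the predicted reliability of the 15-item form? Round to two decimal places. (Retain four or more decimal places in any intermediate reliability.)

0.27

Only the ratio of lengths matters: n = 15/42 = 0.3571
r_{15} = n·r / (1 + (n − 1)·r) = 0.1821 / 0.6721 ≈ 0.2709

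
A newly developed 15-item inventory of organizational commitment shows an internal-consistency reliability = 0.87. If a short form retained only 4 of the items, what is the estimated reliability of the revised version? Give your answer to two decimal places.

Length ratio n = 4/15 = 0.2667
Apply the Spearman-Brown prophecy formula, r' = nr / [1 + (n − 1)r]:
r_new = 0.2667·0.87 / [1 + (0.2667 − 1)·0.87]
r_new = 0.2320 / 0.3620 ≈ 0.6409

0.64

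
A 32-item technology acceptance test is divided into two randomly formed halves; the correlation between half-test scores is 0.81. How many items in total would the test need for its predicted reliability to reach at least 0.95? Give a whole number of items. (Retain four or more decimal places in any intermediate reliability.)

72

r_full = 2(0.81)/(1 + 0.81) = 0.8950
n = r_tgt(1 − r_full) / [r_full(1 − r_tgt)] = 0.95 × 0.1050 / (0.8950 × 0.05) ≈ 2.2291
Required items = 2.2291 × 32 = 71.33, so 72 items.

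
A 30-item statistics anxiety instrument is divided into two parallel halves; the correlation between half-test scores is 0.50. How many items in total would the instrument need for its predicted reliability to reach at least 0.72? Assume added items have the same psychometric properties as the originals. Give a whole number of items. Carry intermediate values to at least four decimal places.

r_full = 2(0.50)/(1 + 0.50) = 0.6667
n = r_tgt(1 − r_full) / [r_full(1 − r_tgt)] = 0.72 × 0.3333 / (0.6667 × 0.28) ≈ 1.2855
Required items = 1.2855 × 30 = 38.57, so 39 items.

39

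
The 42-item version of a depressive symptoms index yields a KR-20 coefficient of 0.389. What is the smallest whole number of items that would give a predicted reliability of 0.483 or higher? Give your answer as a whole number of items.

n = 0.483 × (1 − 0.389) / [ 0.389 × (1 − 0.483) ]
n = 0.295113 / 0.201113 ≈ 1.4674
So the test needs 1.4674 × 42 ≈ 61.63 items; rounding up, 62.

62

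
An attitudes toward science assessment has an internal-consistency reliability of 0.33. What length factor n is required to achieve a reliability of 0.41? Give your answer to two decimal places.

1.41

Invert Spearman-Brown to solve for n:
n = r*(1 − r) / [ r (1 − r*) ]
n = 0.41(1 − 0.33) / [0.33(1 − 0.41)]
n = 0.2747 / 0.1947 ≈ 1.4109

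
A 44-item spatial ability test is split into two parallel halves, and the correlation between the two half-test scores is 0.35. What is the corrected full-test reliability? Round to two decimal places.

0.52

r_full = 2r_hh / (1 + r_hh) = 2 × 0.35 / (1 + 0.35)
       = 0.7000 / 1.3500 = 0.5185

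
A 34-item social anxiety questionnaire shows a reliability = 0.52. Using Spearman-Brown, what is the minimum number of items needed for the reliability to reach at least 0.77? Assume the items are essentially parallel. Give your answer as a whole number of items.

106

Invert Spearman-Brown to solve for n:
n = r_target (1 − r_old) / [ r_old (1 − r_target) ]
n = [0.77 × 0.48] / [0.52 × 0.23]
n = 0.3696 / 0.1196 ≈ 3.0903
So the test needs 3.0903 × 34 ≈ 105.07 items; rounding up, 106.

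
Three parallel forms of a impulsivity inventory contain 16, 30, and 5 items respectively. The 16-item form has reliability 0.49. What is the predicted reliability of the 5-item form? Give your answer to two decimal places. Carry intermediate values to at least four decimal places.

0.23

Only the ratio of lengths matters: n = 5/16 = 0.3125
r_{5} = n·r / (1 + (n − 1)·r) = 0.1531 / 0.6631 ≈ 0.2309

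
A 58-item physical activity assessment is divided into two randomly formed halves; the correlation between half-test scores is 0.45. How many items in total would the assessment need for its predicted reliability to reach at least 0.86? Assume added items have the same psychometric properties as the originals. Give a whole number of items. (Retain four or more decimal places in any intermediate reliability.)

218

Corrected full-test reliability: r_full = 2 × 0.45 / (1 + 0.45) ≈ 0.6207
n = r_tgt(1 − r_full) / [r_full(1 − r_tgt)] = 0.86 × 0.3793 / (0.6207 × 0.14) ≈ 3.7538
Items = 3.7538 × 58 ≈ 217.72 → 218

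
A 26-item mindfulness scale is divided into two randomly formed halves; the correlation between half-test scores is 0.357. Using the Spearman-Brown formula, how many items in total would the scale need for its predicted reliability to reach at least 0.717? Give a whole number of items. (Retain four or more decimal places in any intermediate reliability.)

60

r_full = 2(0.357)/(1 + 0.357) = 0.5262
Solve Spearman-Brown for n: n = 0.717(1 − 0.5262) / [0.5262(1 − 0.717)] = 2.2813
Required items = 2.2813 × 26 = 59.31, so 60 items.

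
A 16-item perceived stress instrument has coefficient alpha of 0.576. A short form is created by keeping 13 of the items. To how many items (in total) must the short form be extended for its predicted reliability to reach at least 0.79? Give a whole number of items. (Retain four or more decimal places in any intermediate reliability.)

45

Short-form reliability: n = 13/16 = 0.8125; r_13 = n·r/(1+(n−1)r) ≈ 0.5247
Length factor from the short form to reach 0.79: n' = 0.79(1 − 0.5247) / [0.5247(1 − 0.79)] ≈ 3.4077
Total items = 3.4077 × 13 = 44.30, rounded up to 45.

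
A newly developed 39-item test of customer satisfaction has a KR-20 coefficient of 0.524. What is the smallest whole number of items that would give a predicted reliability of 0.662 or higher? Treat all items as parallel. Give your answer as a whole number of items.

70

n = [0.662 × 0.476] / [0.524 × 0.338]
  = 0.315112 / 0.177112 = 1.7792
1.7792 × 39 = 69.39 → 70 items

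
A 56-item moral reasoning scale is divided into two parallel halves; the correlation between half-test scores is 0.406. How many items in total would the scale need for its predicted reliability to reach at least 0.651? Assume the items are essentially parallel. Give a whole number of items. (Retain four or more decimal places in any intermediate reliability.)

77

r_full = 2(0.406)/(1 + 0.406) = 0.5775
Solve Spearman-Brown for n: n = 0.651(1 − 0.5775) / [0.5775(1 − 0.651)] = 1.3647
Required items = 1.3647 × 56 = 76.42, so 77 items.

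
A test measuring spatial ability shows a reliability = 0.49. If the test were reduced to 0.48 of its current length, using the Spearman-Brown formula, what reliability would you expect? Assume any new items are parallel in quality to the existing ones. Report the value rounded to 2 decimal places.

0.32

r_new = 0.48·0.49 / [1 + (0.48 − 1)·0.49]
r_new = 0.2352 / 0.7452 ≈ 0.3156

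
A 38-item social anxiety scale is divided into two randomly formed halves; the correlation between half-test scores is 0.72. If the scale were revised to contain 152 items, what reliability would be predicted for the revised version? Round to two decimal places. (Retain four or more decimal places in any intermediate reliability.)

Spearman-Brown correction (n = 2): r_full = 2·0.72/(1 + 0.72) = 0.8372
Then adjust to 152 items: n = 152/38 = 4.0000
r_new = n·r_full / (1 + (n − 1)·r_full) = 3.3488 / 3.5116 ≈ 0.9536

0.95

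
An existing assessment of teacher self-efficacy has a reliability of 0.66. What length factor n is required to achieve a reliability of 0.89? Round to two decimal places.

4.17

n = [0.89 × 0.34] / [0.66 × 0.11]
n = 0.3026 / 0.0726 ≈ 4.1680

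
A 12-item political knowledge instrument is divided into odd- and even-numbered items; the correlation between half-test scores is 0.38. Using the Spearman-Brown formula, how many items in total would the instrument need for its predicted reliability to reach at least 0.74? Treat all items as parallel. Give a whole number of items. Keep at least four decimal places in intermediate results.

28

Corrected full-test reliability: r_full = 2 × 0.38 / (1 + 0.38) ≈ 0.5507
n = r_tgt(1 − r_full) / [r_full(1 − r_tgt)] = 0.74 × 0.4493 / (0.5507 × 0.26) ≈ 2.3221
Items = 2.3221 × 12 ≈ 27.87 → 28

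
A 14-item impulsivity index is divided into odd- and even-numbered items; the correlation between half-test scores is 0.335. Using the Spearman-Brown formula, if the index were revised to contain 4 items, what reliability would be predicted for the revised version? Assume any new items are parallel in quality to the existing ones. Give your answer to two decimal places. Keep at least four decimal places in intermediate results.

First correct the split-half correlation to full-test reliability: r_full = 2 × 0.335 / (1 + 0.335) ≈ 0.5019
Then adjust to 4 items: n = 4/14 = 0.2857
r_new = n·r_full / (1 + (n − 1)·r_full) = 0.1434 / 0.6415 ≈ 0.2235

0.22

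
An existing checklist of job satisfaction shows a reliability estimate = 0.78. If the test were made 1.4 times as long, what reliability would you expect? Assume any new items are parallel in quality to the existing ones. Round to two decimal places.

By Spearman-Brown, r_new = n r / (1 + (n − 1) r).
r_new = 1.4·0.78 / [1 + (1.4 − 1)·0.78]
r_new = 1.0920 / 1.3120 ≈ 0.8323

0.83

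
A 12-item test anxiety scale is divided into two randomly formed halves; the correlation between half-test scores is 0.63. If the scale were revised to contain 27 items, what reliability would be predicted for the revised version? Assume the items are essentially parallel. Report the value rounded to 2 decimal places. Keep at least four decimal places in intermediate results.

Spearman-Brown correction (n = 2): r_full = 2·0.63/(1 + 0.63) = 0.7730
Then adjust to 27 items: n = 27/12 = 2.2500
r_new = n·r_full / (1 + (n − 1)·r_full) = 1.7392 / 1.9663 ≈ 0.8845

0.88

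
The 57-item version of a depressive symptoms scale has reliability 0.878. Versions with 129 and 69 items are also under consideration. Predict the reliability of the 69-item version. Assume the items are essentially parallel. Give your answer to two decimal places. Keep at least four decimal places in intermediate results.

0.90

The 129-item form is not needed; work directly from the 57-item form with n = 69/57 = 1.2105.
r_{69} = n·r / (1 + (n − 1)·r) = 1.0628 / 1.1848 ≈ 0.8970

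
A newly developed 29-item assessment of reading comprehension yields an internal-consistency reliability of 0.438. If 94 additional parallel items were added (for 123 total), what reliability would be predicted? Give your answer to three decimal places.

Length ratio n = 123/29 = 4.2414
Apply the Spearman-Brown prophecy formula, r' = nr / [1 + (n − 1)r]:
r_new = 4.2414·0.438 / [1 + (4.2414 − 1)·0.438]
r_new = 1.8577 / 2.4197 ≈ 0.7677

0.768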